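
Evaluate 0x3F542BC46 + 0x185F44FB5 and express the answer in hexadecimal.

Add column by column in base 16, right to left:
  6+5 = B
  4+B = F
  C+F = B carry 1
  B+4+1 = 0 carry 1
  2+4+1 = 7
  4+F = 3 carry 1
  5+5+1 = B
  F+8 = 7 carry 1
  3+1+1 = 5

0x57B370BFB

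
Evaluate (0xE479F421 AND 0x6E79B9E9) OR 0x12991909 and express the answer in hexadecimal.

0x76F9B929

0xE479F421 AND 0x6E79B9E9 = 0x6479B021.
Then OR with 0x12991909.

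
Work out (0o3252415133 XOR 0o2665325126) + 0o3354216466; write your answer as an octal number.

0o5014146503

First 0o3252415133 XOR 0o2665325126 = 0o1437730015.
Add column by column in base 8, right to left:
  5+6 = 3 carry 1
  1+6+1 = 0 carry 1
  0+4+1 = 5
  0+6 = 6
  3+1 = 4
  7+2 = 1 carry 1
  7+4+1 = 4 carry 1
  3+5+1 = 1 carry 1
  4+3+1 = 0 carry 1
  1+3+1 = 5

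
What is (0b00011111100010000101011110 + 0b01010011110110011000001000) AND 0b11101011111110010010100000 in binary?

Add column by column in base 2, right to left:
  0+0 = 0
  1+0 = 1
  1+0 = 1
  1+1 = 0 carry 1
  1+0+1 = 0 carry 1
  0+0+1 = 1
  1+0 = 1
  0+0 = 0
  1+0 = 1
  0+1 = 1
  0+1 = 1
  0+0 = 0
  0+0 = 0
  1+1 = 0 carry 1
  0+1+1 = 0 carry 1
  0+0+1 = 1
  0+1 = 1
  1+1 = 0 carry 1
  1+1+1 = 1 carry 1
  1+1+1 = 1 carry 1
  1+0+1 = 0 carry 1
  1+0+1 = 0 carry 1
  1+1+1 = 1 carry 1
  0+0+1 = 1
  0+1 = 1
Sum = 0b1110011011000011101100110; now AND with 0b11101011111110010010100000:
  01110011011000011101100110
& 11101011111110010010100000
= 01100011011000010000100000

0b1100011011000010000100000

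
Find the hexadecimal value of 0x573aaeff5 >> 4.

Shifting right by 4 bits = 1 hex digit: drop the last 1.

0x573aaeff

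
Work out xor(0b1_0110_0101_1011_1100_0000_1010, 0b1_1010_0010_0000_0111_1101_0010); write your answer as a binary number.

XOR bit by bit (1 where the bits differ):
  1011001011011110000001010
^ 1101000100000011111010010
= 0110001111011101111011000

0b0110001111011101111011000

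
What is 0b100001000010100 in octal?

0o41024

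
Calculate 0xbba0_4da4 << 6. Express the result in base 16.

6 bits is not a whole number of base-16 digits; in binary: 10111011101000000100110110100100 << 6 = 10111011101000000100110110100100000000.

0x2ee8136900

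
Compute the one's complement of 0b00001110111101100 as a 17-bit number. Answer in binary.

0b11110001000010011

Invert each bit: 00001110111101100 → 11110001000010011.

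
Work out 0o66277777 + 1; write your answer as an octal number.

0o66300000

The trailing 5 digits are 7 (max in base 8), so adding 1 cascades: they roll to 0 and the next digit up increments.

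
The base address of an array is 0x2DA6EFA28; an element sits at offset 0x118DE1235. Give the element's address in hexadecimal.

0x3F34D0C5D

Add column by column in base 16, right to left:
  8+5 = D
  2+3 = 5
  A+2 = C
  F+1 = 0 carry 1
  E+E+1 = D carry 1
  6+D+1 = 4 carry 1
  A+8+1 = 3 carry 1
  D+1+1 = F
  2+1 = 3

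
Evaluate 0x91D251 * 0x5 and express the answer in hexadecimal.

Multiply each base-16 digit by 5, carrying:
  1×5 = 5 → write 5
  5×5 = 25 → write 9 carry 1
  2×5+1 = 11 → write B
  D×5 = 65 → write 1 carry 4
  1×5+4 = 9 → write 9
  9×5 = 45 → write D carry 2
  remaining carry: 2

0x2D91B95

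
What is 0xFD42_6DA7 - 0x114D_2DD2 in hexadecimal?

0xEBF53FD5

Subtract column by column in base 16:
  7-2 → 5
  A-D → D (borrow)
  D-D-1 → F (borrow)
  6-2-1 → 3
  2-D → 5 (borrow)
  4-4-1 → F (borrow)
  D-1-1 → B
  F-1 → E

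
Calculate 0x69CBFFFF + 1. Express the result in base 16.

The trailing 4 digits are F (max in base 16), so adding 1 cascades: they roll to 0 and the next digit up increments.

0x69CC0000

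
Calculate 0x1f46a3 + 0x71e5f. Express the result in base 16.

Add column by column in base 16, right to left:
  3+f = 2 carry 1
  a+5+1 = 0 carry 1
  6+e+1 = 5 carry 1
  4+1+1 = 6
  f+7 = 6 carry 1
  1+0+1 = 2

0x266502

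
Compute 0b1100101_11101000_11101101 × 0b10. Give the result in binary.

0b110010111101000111011010

Multiply each base-2 digit by 2, carrying:
  1×2 = 2 → write 0 carry 1
  0×2+1 = 1 → write 1
  1×2 = 2 → write 0 carry 1
  1×2+1 = 3 → write 1 carry 1
  0×2+1 = 1 → write 1
  1×2 = 2 → write 0 carry 1
  1×2+1 = 3 → write 1 carry 1
  1×2+1 = 3 → write 1 carry 1
  0×2+1 = 1 → write 1
  0×2 = 0 → write 0
  0×2 = 0 → write 0
  1×2 = 2 → write 0 carry 1
  0×2+1 = 1 → write 1
  1×2 = 2 → write 0 carry 1
  1×2+1 = 3 → write 1 carry 1
  1×2+1 = 3 → write 1 carry 1
  1×2+1 = 3 → write 1 carry 1
  0×2+1 = 1 → write 1
  1×2 = 2 → write 0 carry 1
  0×2+1 = 1 → write 1
  0×2 = 0 → write 0
  1×2 = 2 → write 0 carry 1
  1×2+1 = 3 → write 1 carry 1
  remaining carry: 1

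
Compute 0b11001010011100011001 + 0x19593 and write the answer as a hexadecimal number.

0xE3CAC

0b11001010011100011001 = 0xCA719 in hexadecimal.
Add column by column in base 16, right to left:
  9+3 = C
  1+9 = A
  7+5 = C
  A+9 = 3 carry 1
  C+1+1 = E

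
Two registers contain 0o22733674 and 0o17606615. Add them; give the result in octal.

0o42542511

Add column by column in base 8, right to left:
  4+5 = 1 carry 1
  7+1+1 = 1 carry 1
  6+6+1 = 5 carry 1
  3+6+1 = 2 carry 1
  3+0+1 = 4
  7+6 = 5 carry 1
  2+7+1 = 2 carry 1
  2+1+1 = 4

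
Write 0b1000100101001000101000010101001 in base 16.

Group the bits into nibbles: 0100 0100 1010 0100 0101 0000 1010 1001 → 44A450A9.

0x44A450A9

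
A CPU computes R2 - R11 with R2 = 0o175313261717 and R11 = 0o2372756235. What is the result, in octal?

Subtract column by column in base 8:
  7-5 → 2
  1-3 → 6 (borrow)
  7-2-1 → 4
  1-6 → 3 (borrow)
  6-5-1 → 0
  2-7 → 3 (borrow)
  3-2-1 → 0
  1-7 → 2 (borrow)
  3-3-1 → 7 (borrow)
  5-2-1 → 2
  7-0 → 7
  1-0 → 1

0o172720303462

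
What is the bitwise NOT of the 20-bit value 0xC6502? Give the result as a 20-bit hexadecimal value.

0x39AFD

Each hex digit d becomes F−d:
  C→3, 6→9, 5→A, 0→F, 2→D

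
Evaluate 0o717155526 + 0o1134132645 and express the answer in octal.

Add column by column in base 8, right to left:
  6+5 = 3 carry 1
  2+4+1 = 7
  5+6 = 3 carry 1
  5+2+1 = 0 carry 1
  5+3+1 = 1 carry 1
  1+1+1 = 3
  7+4 = 3 carry 1
  1+3+1 = 5
  7+1 = 0 carry 1
  0+1+1 = 2

0o2053310373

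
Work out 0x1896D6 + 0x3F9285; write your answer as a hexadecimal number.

Add column by column in base 16, right to left:
  6+5 = B
  D+8 = 5 carry 1
  6+2+1 = 9
  9+9 = 2 carry 1
  8+F+1 = 8 carry 1
  1+3+1 = 5

0x58295B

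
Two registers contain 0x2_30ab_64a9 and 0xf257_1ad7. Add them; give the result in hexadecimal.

0x323027f80

Add column by column in base 16, right to left:
  9+7 = 0 carry 1
  a+d+1 = 8 carry 1
  4+a+1 = f
  6+1 = 7
  b+7 = 2 carry 1
  a+5+1 = 0 carry 1
  0+2+1 = 3
  3+f = 2 carry 1
  2+0+1 = 3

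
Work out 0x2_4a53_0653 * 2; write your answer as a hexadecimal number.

0x494a60ca6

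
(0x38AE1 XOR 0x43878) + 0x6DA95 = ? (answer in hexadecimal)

First 0x38AE1 XOR 0x43878 = 0x7B299.
Add column by column in base 16, right to left:
  9+5 = E
  9+9 = 2 carry 1
  2+A+1 = D
  B+D = 8 carry 1
  7+6+1 = E

0xE8D2E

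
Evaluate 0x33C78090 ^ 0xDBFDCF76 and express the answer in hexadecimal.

XOR each hex digit independently (no carries):
  3^D=E, 3^B=8, C^F=3, 7^D=A, 8^C=4, 0^F=F, 9^7=E, 0^6=6

0xE83A4FE6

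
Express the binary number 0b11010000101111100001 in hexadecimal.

0xd0be1

Group the bits into nibbles: 1101 0000 1011 1110 0001 → d0be1.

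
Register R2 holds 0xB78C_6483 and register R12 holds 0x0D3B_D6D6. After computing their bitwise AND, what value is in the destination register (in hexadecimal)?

0x05084482

AND each hex digit independently (no carries):
  B&0=0, 7&D=5, 8&3=0, C&B=8, 6&D=4, 4&6=4, 8&D=8, 3&6=2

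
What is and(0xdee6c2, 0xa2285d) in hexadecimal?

0x822040

AND each hex digit independently (no carries):
  d&a=8, e&2=2, e&2=2, 6&8=0, c&5=4, 2&d=0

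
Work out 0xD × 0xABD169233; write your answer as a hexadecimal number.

0x8B9A256C97

Multiply each base-16 digit by 13, carrying:
  3×13 = 39 → write 7 carry 2
  3×13+2 = 41 → write 9 carry 2
  2×13+2 = 28 → write C carry 1
  9×13+1 = 118 → write 6 carry 7
  6×13+7 = 85 → write 5 carry 5
  1×13+5 = 18 → write 2 carry 1
  D×13+1 = 170 → write A carry 10
  B×13+10 = 153 → write 9 carry 9
  A×13+9 = 139 → write B carry 8
  remaining carry: 8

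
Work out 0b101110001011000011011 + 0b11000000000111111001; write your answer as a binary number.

0b1000110001100000010100

Add column by column in base 2, right to left:
  1+1 = 0 carry 1
  1+0+1 = 0 carry 1
  0+0+1 = 1
  1+1 = 0 carry 1
  1+1+1 = 1 carry 1
  0+1+1 = 0 carry 1
  0+1+1 = 0 carry 1
  0+1+1 = 0 carry 1
  0+1+1 = 0 carry 1
  1+0+1 = 0 carry 1
  1+0+1 = 0 carry 1
  0+0+1 = 1
  1+0 = 1
  0+0 = 0
  0+0 = 0
  0+0 = 0
  1+0 = 1
  1+0 = 1
  1+1 = 0 carry 1
  0+1+1 = 0 carry 1
  1+0+1 = 0 carry 1
  final carry 1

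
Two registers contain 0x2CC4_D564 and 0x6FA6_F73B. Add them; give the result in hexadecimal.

Add column by column in base 16, right to left:
  4+B = F
  6+3 = 9
  5+7 = C
  D+F = C carry 1
  4+6+1 = B
  C+A = 6 carry 1
  C+F+1 = C carry 1
  2+6+1 = 9

0x9C6BCC9F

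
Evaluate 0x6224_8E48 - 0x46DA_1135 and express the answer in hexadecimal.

Subtract column by column in base 16:
  8-5 → 3
  4-3 → 1
  E-1 → D
  8-1 → 7
  4-A → A (borrow)
  2-D-1 → 4 (borrow)
  2-6-1 → B (borrow)
  6-4-1 → 1

0x1B4A7D13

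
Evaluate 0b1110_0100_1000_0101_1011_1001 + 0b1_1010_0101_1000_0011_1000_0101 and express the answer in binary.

Add column by column in base 2, right to left:
  1+1 = 0 carry 1
  0+0+1 = 1
  0+1 = 1
  1+0 = 1
  1+0 = 1
  1+0 = 1
  0+0 = 0
  1+1 = 0 carry 1
  1+1+1 = 1 carry 1
  0+1+1 = 0 carry 1
  1+0+1 = 0 carry 1
  0+0+1 = 1
  0+0 = 0
  0+0 = 0
  0+0 = 0
  1+1 = 0 carry 1
  0+1+1 = 0 carry 1
  0+0+1 = 1
  1+1 = 0 carry 1
  0+0+1 = 1
  0+0 = 0
  1+1 = 0 carry 1
  1+0+1 = 0 carry 1
  1+1+1 = 1 carry 1
  0+1+1 = 0 carry 1
  final carry 1

0b10100010100000100100111110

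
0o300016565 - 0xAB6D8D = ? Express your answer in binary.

0b10010101001010111111101000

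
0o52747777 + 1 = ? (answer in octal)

0o52750000

The trailing 4 digits are 7 (max in base 8), so adding 1 cascades: they roll to 0 and the next digit up increments.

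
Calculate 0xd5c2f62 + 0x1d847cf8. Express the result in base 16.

0x2ae0ac5a

Add column by column in base 16, right to left:
  2+8 = a
  6+f = 5 carry 1
  f+c+1 = c carry 1
  2+7+1 = a
  c+4 = 0 carry 1
  5+8+1 = e
  d+d = a carry 1
  0+1+1 = 2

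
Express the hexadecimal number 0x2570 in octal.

0o22560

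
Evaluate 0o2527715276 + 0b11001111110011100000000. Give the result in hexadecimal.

0o2527715276 = 0x155F9ABE in hexadecimal.
0b11001111110011100000000 = 0x67E700 in hexadecimal.
Add column by column in base 16, right to left:
  E+0 = E
  B+0 = B
  A+7 = 1 carry 1
  9+E+1 = 8 carry 1
  F+7+1 = 7 carry 1
  5+6+1 = C
  5+0 = 5
  1+0 = 1

0x15C781BE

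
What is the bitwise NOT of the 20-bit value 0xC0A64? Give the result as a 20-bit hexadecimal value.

0x3F59B

Each hex digit d becomes F−d:
  C→3, 0→F, A→5, 6→9, 4→B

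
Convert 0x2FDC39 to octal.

Expand each hex digit to 4 bits: 2=0010 F=1111 D=1101 C=1100 3=0011 9=1001.
Group the bits in threes: 001 011 111 101 110 000 111 001 → 13756071.

0o13756071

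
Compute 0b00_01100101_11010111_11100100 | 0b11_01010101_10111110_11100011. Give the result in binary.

0b11011101011111111111100111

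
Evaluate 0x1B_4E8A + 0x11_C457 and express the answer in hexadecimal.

Add column by column in base 16, right to left:
  A+7 = 1 carry 1
  8+5+1 = E
  E+4 = 2 carry 1
  4+C+1 = 1 carry 1
  B+1+1 = D
  1+1 = 2

0x2D12E1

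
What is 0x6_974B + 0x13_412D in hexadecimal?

Add column by column in base 16, right to left:
  B+D = 8 carry 1
  4+2+1 = 7
  7+1 = 8
  9+4 = D
  6+3 = 9
  0+1 = 1

0x19D878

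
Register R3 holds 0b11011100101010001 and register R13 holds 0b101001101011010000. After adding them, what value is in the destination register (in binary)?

Add column by column in base 2, right to left:
  1+0 = 1
  0+0 = 0
  0+0 = 0
  0+0 = 0
  1+1 = 0 carry 1
  0+0+1 = 1
  1+1 = 0 carry 1
  0+1+1 = 0 carry 1
  1+0+1 = 0 carry 1
  0+1+1 = 0 carry 1
  0+0+1 = 1
  1+1 = 0 carry 1
  1+1+1 = 1 carry 1
  1+0+1 = 0 carry 1
  0+0+1 = 1
  1+1 = 0 carry 1
  1+0+1 = 0 carry 1
  0+1+1 = 0 carry 1
  final carry 1

0b1000101010000100001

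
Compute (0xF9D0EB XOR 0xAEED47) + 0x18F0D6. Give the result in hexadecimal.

0x702E82

First 0xF9D0EB XOR 0xAEED47 = 0x573DAC.
Add column by column in base 16, right to left:
  C+6 = 2 carry 1
  A+D+1 = 8 carry 1
  D+0+1 = E
  3+F = 2 carry 1
  7+8+1 = 0 carry 1
  5+1+1 = 7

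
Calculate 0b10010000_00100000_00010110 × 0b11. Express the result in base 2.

0b1101100000110000001000010

Multiply each base-2 digit by 3, carrying:
  0×3 = 0 → write 0
  1×3 = 3 → write 1 carry 1
  1×3+1 = 4 → write 0 carry 2
  0×3+2 = 2 → write 0 carry 1
  1×3+1 = 4 → write 0 carry 2
  0×3+2 = 2 → write 0 carry 1
  0×3+1 = 1 → write 1
  0×3 = 0 → write 0
  0×3 = 0 → write 0
  0×3 = 0 → write 0
  0×3 = 0 → write 0
  0×3 = 0 → write 0
  0×3 = 0 → write 0
  1×3 = 3 → write 1 carry 1
  0×3+1 = 1 → write 1
  0×3 = 0 → write 0
  0×3 = 0 → write 0
  0×3 = 0 → write 0
  0×3 = 0 → write 0
  0×3 = 0 → write 0
  1×3 = 3 → write 1 carry 1
  0×3+1 = 1 → write 1
  0×3 = 0 → write 0
  1×3 = 3 → write 1 carry 1
  remaining carry: 1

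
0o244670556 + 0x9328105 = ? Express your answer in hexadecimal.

0o244670556 = 0x293716E in hexadecimal.
Add column by column in base 16, right to left:
  E+5 = 3 carry 1
  6+0+1 = 7
  1+1 = 2
  7+8 = F
  3+2 = 5
  9+3 = C
  2+9 = B

0xBC5F273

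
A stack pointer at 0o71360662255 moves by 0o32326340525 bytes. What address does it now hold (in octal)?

0o123707223002

Add column by column in base 8, right to left:
  5+5 = 2 carry 1
  5+2+1 = 0 carry 1
  2+5+1 = 0 carry 1
  2+0+1 = 3
  6+4 = 2 carry 1
  6+3+1 = 2 carry 1
  0+6+1 = 7
  6+2 = 0 carry 1
  3+3+1 = 7
  1+2 = 3
  7+3 = 2 carry 1
  final carry 1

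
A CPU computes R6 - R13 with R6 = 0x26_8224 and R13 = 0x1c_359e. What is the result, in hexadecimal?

0xa4c86

Subtract column by column in base 16:
  4-e → 6 (borrow)
  2-9-1 → 8 (borrow)
  2-5-1 → c (borrow)
  8-3-1 → 4
  6-c → a (borrow)
  2-1-1 → 0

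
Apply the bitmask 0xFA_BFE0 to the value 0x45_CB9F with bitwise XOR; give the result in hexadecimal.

0xBF747F

XOR each hex digit independently (no carries):
  4^F=B, 5^A=F, C^B=7, B^F=4, 9^E=7, F^0=F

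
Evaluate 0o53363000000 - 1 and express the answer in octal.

0o53362777777

The trailing 6 digits are 0, so subtracting 1 borrows through: they become 7 and the next digit up decrements.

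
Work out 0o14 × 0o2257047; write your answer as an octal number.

0o34064724

Multiply each base-8 digit by 12, carrying:
  7×12 = 84 → write 4 carry 10
  4×12+10 = 58 → write 2 carry 7
  0×12+7 = 7 → write 7
  7×12 = 84 → write 4 carry 10
  5×12+10 = 70 → write 6 carry 8
  2×12+8 = 32 → write 0 carry 4
  2×12+4 = 28 → write 4 carry 3
  remaining carry: 3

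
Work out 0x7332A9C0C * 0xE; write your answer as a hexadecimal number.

0x64CC5488A8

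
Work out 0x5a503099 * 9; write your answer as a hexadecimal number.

0x32cd1b561

Multiply each base-16 digit by 9, carrying:
  9×9 = 81 → write 1 carry 5
  9×9+5 = 86 → write 6 carry 5
  0×9+5 = 5 → write 5
  3×9 = 27 → write b carry 1
  0×9+1 = 1 → write 1
  5×9 = 45 → write d carry 2
  a×9+2 = 92 → write c carry 5
  5×9+5 = 50 → write 2 carry 3
  remaining carry: 3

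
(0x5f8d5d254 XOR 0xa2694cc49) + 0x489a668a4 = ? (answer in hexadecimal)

0x1467e786c1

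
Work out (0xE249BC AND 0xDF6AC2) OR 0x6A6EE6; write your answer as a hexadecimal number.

0xE249BC AND 0xDF6AC2 = 0xC24880.
Then OR with 0x6A6EE6.

0xEA6EE6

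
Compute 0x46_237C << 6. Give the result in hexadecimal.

6 bits is not a whole number of base-16 digits; in binary: 10001100010001101111100 << 6 = 10001100010001101111100000000.

0x1188DF00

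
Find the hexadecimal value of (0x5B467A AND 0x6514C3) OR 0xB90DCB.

0x5B467A AND 0x6514C3 = 0x410442.
Then OR with 0xB90DCB.

0xF90DCB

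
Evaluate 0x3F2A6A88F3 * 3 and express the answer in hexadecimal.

0xBD7F3F9AD9

Multiply each base-16 digit by 3, carrying:
  3×3 = 9 → write 9
  F×3 = 45 → write D carry 2
  8×3+2 = 26 → write A carry 1
  8×3+1 = 25 → write 9 carry 1
  A×3+1 = 31 → write F carry 1
  6×3+1 = 19 → write 3 carry 1
  A×3+1 = 31 → write F carry 1
  2×3+1 = 7 → write 7
  F×3 = 45 → write D carry 2
  3×3+2 = 11 → write B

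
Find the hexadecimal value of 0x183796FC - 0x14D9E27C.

0x35DB480

Subtract column by column in base 16:
  C-C → 0
  F-7 → 8
  6-2 → 4
  9-E → B (borrow)
  7-9-1 → D (borrow)
  3-D-1 → 5 (borrow)
  8-4-1 → 3
  1-1 → 0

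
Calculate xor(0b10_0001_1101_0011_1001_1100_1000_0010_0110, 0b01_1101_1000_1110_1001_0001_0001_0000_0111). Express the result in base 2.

0b1111000101110100001101100100100001

XOR bit by bit (1 where the bits differ):
  1000011101001110011100100000100110
^ 0111011000111010010001000100000111
= 1111000101110100001101100100100001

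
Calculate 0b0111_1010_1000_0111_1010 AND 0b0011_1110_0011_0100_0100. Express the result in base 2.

0b00111010000001000000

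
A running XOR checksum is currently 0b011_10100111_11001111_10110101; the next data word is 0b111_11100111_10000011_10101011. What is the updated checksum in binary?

XOR bit by bit (1 where the bits differ):
  011101001111100111110110101
^ 111111001111000001110101011
= 100010000000100110000011110

0b100010000000100110000011110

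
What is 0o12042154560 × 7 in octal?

0o106357371020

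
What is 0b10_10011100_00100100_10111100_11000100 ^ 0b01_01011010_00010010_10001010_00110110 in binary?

0b1111000110001101100011011011110010

XOR bit by bit (1 where the bits differ):
  1010011100001001001011110011000100
^ 0101011010000100101000101000110110
= 1111000110001101100011011011110010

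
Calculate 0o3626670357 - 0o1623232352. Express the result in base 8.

0o2003436005

Subtract column by column in base 8:
  7-2 → 5
  5-5 → 0
  3-3 → 0
  0-2 → 6 (borrow)
  7-3-1 → 3
  6-2 → 4
  6-3 → 3
  2-2 → 0
  6-6 → 0
  3-1 → 2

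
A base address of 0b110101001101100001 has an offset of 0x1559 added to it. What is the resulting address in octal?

0b110101001101100001 = 0o651541 in octal.
0x1559 = 0o12531 in octal.
Add column by column in base 8, right to left:
  1+1 = 2
  4+3 = 7
  5+5 = 2 carry 1
  1+2+1 = 4
  5+1 = 6
  6+0 = 6

0o664272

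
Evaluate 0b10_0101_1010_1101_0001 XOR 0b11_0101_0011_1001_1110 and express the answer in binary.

0b010000100101001111

XOR bit by bit (1 where the bits differ):
  100101101011010001
^ 110101001110011110
= 010000100101001111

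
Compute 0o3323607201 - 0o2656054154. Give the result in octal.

0o445533025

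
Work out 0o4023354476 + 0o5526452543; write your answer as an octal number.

Add column by column in base 8, right to left:
  6+3 = 1 carry 1
  7+4+1 = 4 carry 1
  4+5+1 = 2 carry 1
  4+2+1 = 7
  5+5 = 2 carry 1
  3+4+1 = 0 carry 1
  3+6+1 = 2 carry 1
  2+2+1 = 5
  0+5 = 5
  4+5 = 1 carry 1
  final carry 1

0o11552027241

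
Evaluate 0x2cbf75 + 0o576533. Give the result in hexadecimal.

0x2fbcd0

0o576533 = 0x2fd5b in hexadecimal.
Add column by column in base 16, right to left:
  5+b = 0 carry 1
  7+5+1 = d
  f+d = c carry 1
  b+f+1 = b carry 1
  c+2+1 = f
  2+0 = 2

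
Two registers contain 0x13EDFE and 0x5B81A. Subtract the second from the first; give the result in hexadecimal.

0xE35E4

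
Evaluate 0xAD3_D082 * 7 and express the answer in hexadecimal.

Multiply each base-16 digit by 7, carrying:
  2×7 = 14 → write E
  8×7 = 56 → write 8 carry 3
  0×7+3 = 3 → write 3
  D×7 = 91 → write B carry 5
  3×7+5 = 26 → write A carry 1
  D×7+1 = 92 → write C carry 5
  A×7+5 = 75 → write B carry 4
  remaining carry: 4

0x4BCAB38E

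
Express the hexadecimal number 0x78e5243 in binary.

0b111100011100101001001000011

Expand each hex digit to 4 bits: 7=0111 8=1000 e=1110 5=0101 2=0010 4=0100 3=0011.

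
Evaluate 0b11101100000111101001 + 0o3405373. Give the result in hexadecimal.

0x1CCCE4

0b11101100000111101001 = 0xEC1E9 in hexadecimal.
0o3405373 = 0xE0AFB in hexadecimal.
Add column by column in base 16, right to left:
  9+B = 4 carry 1
  E+F+1 = E carry 1
  1+A+1 = C
  C+0 = C
  E+E = C carry 1
  final carry 1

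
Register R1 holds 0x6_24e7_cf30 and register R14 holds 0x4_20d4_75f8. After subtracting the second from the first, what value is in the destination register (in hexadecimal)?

0x204135938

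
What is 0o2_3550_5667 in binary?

0b10011101101000101110110111

Each octal digit is 3 bits: 2=010 3=011 5=101 5=101 0=000 5=101 6=110 6=110 7=111.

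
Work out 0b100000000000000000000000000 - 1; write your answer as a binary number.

0b11111111111111111111111111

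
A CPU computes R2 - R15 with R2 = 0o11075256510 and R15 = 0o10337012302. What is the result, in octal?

0o536244206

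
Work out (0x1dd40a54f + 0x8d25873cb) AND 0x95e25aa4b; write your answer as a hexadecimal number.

0x80e01080a

Add column by column in base 16, right to left:
  f+b = a carry 1
  4+c+1 = 1 carry 1
  5+3+1 = 9
  a+7 = 1 carry 1
  0+8+1 = 9
  4+5 = 9
  d+2 = f
  d+d = a carry 1
  1+8+1 = a
Sum = 0xaaf99191a; now AND with 0x95e25aa4b:
  a&9=8, a&5=0, f&e=e, 9&2=0, 9&5=1, 1&a=0, 9&a=8, 1&4=0, a&b=a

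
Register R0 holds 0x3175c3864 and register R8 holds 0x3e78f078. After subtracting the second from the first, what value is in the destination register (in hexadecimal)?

0x2d8e347ec

Subtract column by column in base 16:
  4-8 → c (borrow)
  6-7-1 → e (borrow)
  8-0-1 → 7
  3-f → 4 (borrow)
  c-8-1 → 3
  5-7 → e (borrow)
  7-e-1 → 8 (borrow)
  1-3-1 → d (borrow)
  3-0-1 → 2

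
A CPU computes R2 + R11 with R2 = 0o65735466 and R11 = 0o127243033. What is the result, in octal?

Add column by column in base 8, right to left:
  6+3 = 1 carry 1
  6+3+1 = 2 carry 1
  4+0+1 = 5
  5+3 = 0 carry 1
  3+4+1 = 0 carry 1
  7+2+1 = 2 carry 1
  5+7+1 = 5 carry 1
  6+2+1 = 1 carry 1
  0+1+1 = 2

0o215200521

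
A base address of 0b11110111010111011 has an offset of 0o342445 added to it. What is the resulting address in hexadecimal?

0b11110111010111011 = 0x1EEBB in hexadecimal.
0o342445 = 0x1C525 in hexadecimal.
Add column by column in base 16, right to left:
  B+5 = 0 carry 1
  B+2+1 = E
  E+5 = 3 carry 1
  E+C+1 = B carry 1
  1+1+1 = 3

0x3B3E0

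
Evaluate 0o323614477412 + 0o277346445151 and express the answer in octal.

0o623163144563

Add column by column in base 8, right to left:
  2+1 = 3
  1+5 = 6
  4+1 = 5
  7+5 = 4 carry 1
  7+4+1 = 4 carry 1
  4+4+1 = 1 carry 1
  4+6+1 = 3 carry 1
  1+4+1 = 6
  6+3 = 1 carry 1
  3+7+1 = 3 carry 1
  2+7+1 = 2 carry 1
  3+2+1 = 6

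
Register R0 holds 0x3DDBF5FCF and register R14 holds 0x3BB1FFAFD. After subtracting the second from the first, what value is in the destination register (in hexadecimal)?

Subtract column by column in base 16:
  F-D → 2
  C-F → D (borrow)
  F-A-1 → 4
  5-F → 6 (borrow)
  F-F-1 → F (borrow)
  B-1-1 → 9
  D-B → 2
  D-B → 2
  3-3 → 0

0x229F64D2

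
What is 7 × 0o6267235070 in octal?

Multiply each base-8 digit by 7, carrying:
  0×7 = 0 → write 0
  7×7 = 49 → write 1 carry 6
  0×7+6 = 6 → write 6
  5×7 = 35 → write 3 carry 4
  3×7+4 = 25 → write 1 carry 3
  2×7+3 = 17 → write 1 carry 2
  7×7+2 = 51 → write 3 carry 6
  6×7+6 = 48 → write 0 carry 6
  2×7+6 = 20 → write 4 carry 2
  6×7+2 = 44 → write 4 carry 5
  remaining carry: 5

0o54403113610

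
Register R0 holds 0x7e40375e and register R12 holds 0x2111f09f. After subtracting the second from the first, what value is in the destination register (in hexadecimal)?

Subtract column by column in base 16:
  e-f → f (borrow)
  5-9-1 → b (borrow)
  7-0-1 → 6
  3-f → 4 (borrow)
  0-1-1 → e (borrow)
  4-1-1 → 2
  e-1 → d
  7-2 → 5

0x5d2e46bf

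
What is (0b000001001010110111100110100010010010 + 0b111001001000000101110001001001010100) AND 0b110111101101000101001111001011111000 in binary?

0b110010000000000101000111001011100000

Add column by column in base 2, right to left:
  0+0 = 0
  1+0 = 1
  0+1 = 1
  0+0 = 0
  1+1 = 0 carry 1
  0+0+1 = 1
  0+1 = 1
  1+0 = 1
  0+0 = 0
  0+1 = 1
  0+0 = 0
  1+0 = 1
  0+1 = 1
  1+0 = 1
  1+0 = 1
  0+0 = 0
  0+1 = 1
  1+1 = 0 carry 1
  1+1+1 = 1 carry 1
  1+0+1 = 0 carry 1
  1+1+1 = 1 carry 1
  0+0+1 = 1
  1+0 = 1
  1+0 = 1
  0+0 = 0
  1+0 = 1
  0+0 = 0
  1+1 = 0 carry 1
  0+0+1 = 1
  0+0 = 0
  1+1 = 0 carry 1
  0+0+1 = 1
  0+0 = 0
  0+1 = 1
  0+1 = 1
  0+1 = 1
Sum = 0b111010010010111101010111101011100110; now AND with 0b110111101101000101001111001011111000:
  111010010010111101010111101011100110
& 110111101101000101001111001011111000
= 110010000000000101000111001011100000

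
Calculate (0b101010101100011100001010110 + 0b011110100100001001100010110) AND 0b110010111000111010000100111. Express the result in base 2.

0b10000100000000100100

Add column by column in base 2, right to left:
  0+0 = 0
  1+1 = 0 carry 1
  1+1+1 = 1 carry 1
  0+0+1 = 1
  1+1 = 0 carry 1
  0+0+1 = 1
  1+0 = 1
  0+0 = 0
  0+1 = 1
  0+1 = 1
  0+0 = 0
  1+0 = 1
  1+1 = 0 carry 1
  1+0+1 = 0 carry 1
  0+0+1 = 1
  0+0 = 0
  0+0 = 0
  1+1 = 0 carry 1
  1+0+1 = 0 carry 1
  0+0+1 = 1
  1+1 = 0 carry 1
  0+0+1 = 1
  1+1 = 0 carry 1
  0+1+1 = 0 carry 1
  1+1+1 = 1 carry 1
  0+1+1 = 0 carry 1
  1+0+1 = 0 carry 1
  final carry 1
Sum = 0b1001001010000100101101101100; now AND with 0b110010111000111010000100111:
  1001001010000100101101101100
& 0110010111000111010000100111
= 0000000010000100000000100100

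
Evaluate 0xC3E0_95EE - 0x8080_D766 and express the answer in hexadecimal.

0x435FBE88

Subtract column by column in base 16:
  E-6 → 8
  E-6 → 8
  5-7 → E (borrow)
  9-D-1 → B (borrow)
  0-0-1 → F (borrow)
  E-8-1 → 5
  3-0 → 3
  C-8 → 4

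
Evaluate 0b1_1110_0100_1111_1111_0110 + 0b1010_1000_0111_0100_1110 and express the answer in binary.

Add column by column in base 2, right to left:
  0+0 = 0
  1+1 = 0 carry 1
  1+1+1 = 1 carry 1
  0+1+1 = 0 carry 1
  1+0+1 = 0 carry 1
  1+0+1 = 0 carry 1
  1+1+1 = 1 carry 1
  1+0+1 = 0 carry 1
  1+1+1 = 1 carry 1
  1+1+1 = 1 carry 1
  1+1+1 = 1 carry 1
  1+0+1 = 0 carry 1
  0+0+1 = 1
  0+0 = 0
  1+0 = 1
  0+1 = 1
  0+0 = 0
  1+1 = 0 carry 1
  1+0+1 = 0 carry 1
  1+1+1 = 1 carry 1
  1+0+1 = 0 carry 1
  final carry 1

0b1010001101011101000100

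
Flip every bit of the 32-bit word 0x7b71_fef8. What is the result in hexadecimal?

0x848e0107

Each hex digit d becomes f−d:
  7→8, b→4, 7→8, 1→e, f→0, e→1, f→0, 8→7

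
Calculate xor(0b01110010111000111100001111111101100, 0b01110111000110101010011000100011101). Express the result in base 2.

0b00000101111110010110010111011110001

XOR bit by bit (1 where the bits differ):
  01110010111000111100001111111101100
^ 01110111000110101010011000100011101
= 00000101111110010110010111011110001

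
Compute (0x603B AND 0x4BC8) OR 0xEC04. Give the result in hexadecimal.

0xEC0C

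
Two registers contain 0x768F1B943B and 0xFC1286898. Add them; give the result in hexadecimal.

Add column by column in base 16, right to left:
  B+8 = 3 carry 1
  3+9+1 = D
  4+8 = C
  9+6 = F
  B+8 = 3 carry 1
  1+2+1 = 4
  F+1 = 0 carry 1
  8+C+1 = 5 carry 1
  6+F+1 = 6 carry 1
  7+0+1 = 8

0x865043FCD3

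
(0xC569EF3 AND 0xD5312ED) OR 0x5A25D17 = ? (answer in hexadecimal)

0xC569EF3 AND 0xD5312ED = 0xC5212E1.
Then OR with 0x5A25D17.

0xDF25FF7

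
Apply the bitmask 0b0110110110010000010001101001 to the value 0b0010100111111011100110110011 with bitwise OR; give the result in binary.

0b0110110111111011110111111011

OR bit by bit (1 where either bit is 1):
  0010100111111011100110110011
| 0110110110010000010001101001
= 0110110111111011110111111011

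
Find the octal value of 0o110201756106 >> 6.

Shifting right by 6 bits = 2 oct digits: drop the last 2.

0o1102017561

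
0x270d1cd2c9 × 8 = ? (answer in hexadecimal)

Multiply each base-16 digit by 8, carrying:
  9×8 = 72 → write 8 carry 4
  c×8+4 = 100 → write 4 carry 6
  2×8+6 = 22 → write 6 carry 1
  d×8+1 = 105 → write 9 carry 6
  c×8+6 = 102 → write 6 carry 6
  1×8+6 = 14 → write e
  d×8 = 104 → write 8 carry 6
  0×8+6 = 6 → write 6
  7×8 = 56 → write 8 carry 3
  2×8+3 = 19 → write 3 carry 1
  remaining carry: 1

0x13868e69648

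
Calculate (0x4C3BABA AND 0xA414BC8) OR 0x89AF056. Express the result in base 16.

0x8DBFADE

0x4C3BABA AND 0xA414BC8 = 0x0410A88.
Then OR with 0x89AF056.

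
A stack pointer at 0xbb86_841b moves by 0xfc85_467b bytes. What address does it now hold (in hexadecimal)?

Add column by column in base 16, right to left:
  b+b = 6 carry 1
  1+7+1 = 9
  4+6 = a
  8+4 = c
  6+5 = b
  8+8 = 0 carry 1
  b+c+1 = 8 carry 1
  b+f+1 = b carry 1
  final carry 1

0x1b80bca96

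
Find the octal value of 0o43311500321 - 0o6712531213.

0o34376747106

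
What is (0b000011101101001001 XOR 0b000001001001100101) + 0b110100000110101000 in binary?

First 0b000011101101001001 XOR 0b000001001001100101 = 0b000010100100101100.
Add column by column in base 2, right to left:
  0+0 = 0
  0+0 = 0
  1+0 = 1
  1+1 = 0 carry 1
  0+0+1 = 1
  1+1 = 0 carry 1
  0+0+1 = 1
  0+1 = 1
  1+1 = 0 carry 1
  0+0+1 = 1
  0+0 = 0
  1+0 = 1
  0+0 = 0
  1+0 = 1
  0+1 = 1
  0+0 = 0
  0+1 = 1
  0+1 = 1

0b110110101011010100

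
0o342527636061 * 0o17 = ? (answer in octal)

Multiply each base-8 digit by 15, carrying:
  1×15 = 15 → write 7 carry 1
  6×15+1 = 91 → write 3 carry 11
  0×15+11 = 11 → write 3 carry 1
  6×15+1 = 91 → write 3 carry 11
  3×15+11 = 56 → write 0 carry 7
  6×15+7 = 97 → write 1 carry 12
  7×15+12 = 117 → write 5 carry 14
  2×15+14 = 44 → write 4 carry 5
  5×15+5 = 80 → write 0 carry 10
  2×15+10 = 40 → write 0 carry 5
  4×15+5 = 65 → write 1 carry 8
  3×15+8 = 53 → write 5 carry 6
  remaining carry: 6

0o6510045103337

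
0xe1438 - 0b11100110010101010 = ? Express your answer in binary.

0b11000100011110001110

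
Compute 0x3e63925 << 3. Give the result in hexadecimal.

3 bits is not a whole number of base-16 digits; in binary: 11111001100011100100100101 << 3 = 11111001100011100100100101000.

0x1f31c928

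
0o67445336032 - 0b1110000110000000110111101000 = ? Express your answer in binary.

0b110101110011111011010111000110010

0o67445336032 = 0b110111100100101011011110000011010 in binary.
Subtract column by column in base 2:
  0-0 → 0
  1-0 → 1
  0-0 → 0
  1-1 → 0
  1-0 → 1
  0-1 → 1 (borrow)
  0-1-1 → 0 (borrow)
  0-1-1 → 0 (borrow)
  0-1-1 → 0 (borrow)
  0-0-1 → 1 (borrow)
  1-1-1 → 1 (borrow)
  1-1-1 → 1 (borrow)
  1-0-1 → 0
  1-0 → 1
  0-0 → 0
  1-0 → 1
  1-0 → 1
  0-0 → 0
  1-0 → 1
  0-1 → 1 (borrow)
  1-1-1 → 1 (borrow)
  0-0-1 → 1 (borrow)
  0-0-1 → 1 (borrow)
  1-0-1 → 0
  0-0 → 0
  0-1 → 1 (borrow)
  1-1-1 → 1 (borrow)
  1-1-1 → 1 (borrow)
  1-0-1 → 0
  1-0 → 1
  0-0 → 0
  1-0 → 1
  1-0 → 1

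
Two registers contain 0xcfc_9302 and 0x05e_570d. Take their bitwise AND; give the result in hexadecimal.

0x05c1300

AND each hex digit independently (no carries):
  c&0=0, f&5=5, c&e=c, 9&5=1, 3&7=3, 0&0=0, 2&d=0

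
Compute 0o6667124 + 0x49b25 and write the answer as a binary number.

0b1000000000100101111001

0o6667124 = 0b110110110111001010100 in binary.
0x49b25 = 0b1001001101100100101 in binary.
Add column by column in base 2, right to left:
  0+1 = 1
  0+0 = 0
  1+1 = 0 carry 1
  0+0+1 = 1
  1+0 = 1
  0+1 = 1
  1+0 = 1
  0+0 = 0
  0+1 = 1
  1+1 = 0 carry 1
  1+0+1 = 0 carry 1
  1+1+1 = 1 carry 1
  0+1+1 = 0 carry 1
  1+0+1 = 0 carry 1
  1+0+1 = 0 carry 1
  0+1+1 = 0 carry 1
  1+0+1 = 0 carry 1
  1+0+1 = 0 carry 1
  0+1+1 = 0 carry 1
  1+0+1 = 0 carry 1
  1+0+1 = 0 carry 1
  final carry 1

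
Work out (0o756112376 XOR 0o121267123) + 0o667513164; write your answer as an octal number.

First 0o756112376 XOR 0o121267123 = 0o677375255.
Add column by column in base 8, right to left:
  5+4 = 1 carry 1
  5+6+1 = 4 carry 1
  2+1+1 = 4
  5+3 = 0 carry 1
  7+1+1 = 1 carry 1
  3+5+1 = 1 carry 1
  7+7+1 = 7 carry 1
  7+6+1 = 6 carry 1
  6+6+1 = 5 carry 1
  final carry 1

0o1567110441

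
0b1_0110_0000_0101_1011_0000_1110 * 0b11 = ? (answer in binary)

0b100001000010001000100101010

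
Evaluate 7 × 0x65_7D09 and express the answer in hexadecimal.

0x2C66B3F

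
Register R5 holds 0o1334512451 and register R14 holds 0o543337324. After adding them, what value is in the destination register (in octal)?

0o2100051775

Add column by column in base 8, right to left:
  1+4 = 5
  5+2 = 7
  4+3 = 7
  2+7 = 1 carry 1
  1+3+1 = 5
  5+3 = 0 carry 1
  4+3+1 = 0 carry 1
  3+4+1 = 0 carry 1
  3+5+1 = 1 carry 1
  1+0+1 = 2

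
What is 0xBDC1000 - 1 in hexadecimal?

0xBDC0FFF

The trailing 3 digits are 0, so subtracting 1 borrows through: they become F and the next digit up decrements.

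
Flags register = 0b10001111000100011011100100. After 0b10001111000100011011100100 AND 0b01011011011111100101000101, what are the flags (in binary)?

0b00001011000100000001000100

AND bit by bit (1 only where both bits are 1):
  10001111000100011011100100
& 01011011011111100101000101
= 00001011000100000001000100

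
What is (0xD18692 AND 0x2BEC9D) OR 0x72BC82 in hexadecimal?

0x73BC92

0xD18692 AND 0x2BEC9D = 0x018490.
Then OR with 0x72BC82.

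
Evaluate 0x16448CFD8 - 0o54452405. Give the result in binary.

0b101100011100101100111101011010011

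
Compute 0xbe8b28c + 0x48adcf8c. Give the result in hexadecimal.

0x54968218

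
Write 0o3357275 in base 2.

Each octal digit is 3 bits: 3=011 3=011 5=101 7=111 2=010 7=111 5=101.

0b11011101111010111101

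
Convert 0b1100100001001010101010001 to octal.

Group the bits in threes: 001 100 100 001 001 010 101 010 001 → 144112521.

0o144112521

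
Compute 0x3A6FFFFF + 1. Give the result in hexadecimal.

0x3A700000

The trailing 5 digits are F (max in base 16), so adding 1 cascades: they roll to 0 and the next digit up increments.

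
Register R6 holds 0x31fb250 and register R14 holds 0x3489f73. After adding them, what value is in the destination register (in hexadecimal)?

0x66851c3

Add column by column in base 16, right to left:
  0+3 = 3
  5+7 = c
  2+f = 1 carry 1
  b+9+1 = 5 carry 1
  f+8+1 = 8 carry 1
  1+4+1 = 6
  3+3 = 6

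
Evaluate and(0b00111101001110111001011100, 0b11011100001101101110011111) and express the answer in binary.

AND bit by bit (1 only where both bits are 1):
  00111101001110111001011100
& 11011100001101101110011111
= 00011100001100101000011100

0b00011100001100101000011100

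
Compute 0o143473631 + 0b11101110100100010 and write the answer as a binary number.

0b1100100000101010010111011

0o143473631 = 0b1100011100111011110011001 in binary.
Add column by column in base 2, right to left:
  1+0 = 1
  0+1 = 1
  0+0 = 0
  1+0 = 1
  1+0 = 1
  0+1 = 1
  0+0 = 0
  1+0 = 1
  1+1 = 0 carry 1
  1+0+1 = 0 carry 1
  1+1+1 = 1 carry 1
  0+1+1 = 0 carry 1
  1+1+1 = 1 carry 1
  1+0+1 = 0 carry 1
  1+1+1 = 1 carry 1
  0+1+1 = 0 carry 1
  0+1+1 = 0 carry 1
  1+0+1 = 0 carry 1
  1+0+1 = 0 carry 1
  1+0+1 = 0 carry 1
  0+0+1 = 1
  0+0 = 0
  0+0 = 0
  1+0 = 1
  1+0 = 1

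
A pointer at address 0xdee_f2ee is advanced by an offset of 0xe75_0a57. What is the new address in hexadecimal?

0x1c63fd45

Add column by column in base 16, right to left:
  e+7 = 5 carry 1
  e+5+1 = 4 carry 1
  2+a+1 = d
  f+0 = f
  e+5 = 3 carry 1
  e+7+1 = 6 carry 1
  d+e+1 = c carry 1
  final carry 1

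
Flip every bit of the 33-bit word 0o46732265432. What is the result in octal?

Each oct digit d becomes 7−d:
  4→3, 6→1, 7→0, 3→4, 2→5, 2→5, 6→1, 5→2, 4→3, 3→4, 2→5

0o31045512345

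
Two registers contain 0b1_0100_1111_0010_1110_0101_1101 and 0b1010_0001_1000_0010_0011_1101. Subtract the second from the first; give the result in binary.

0b101011011010110000100000

Subtract column by column in base 2:
  1-1 → 0
  0-0 → 0
  1-1 → 0
  1-1 → 0
  1-1 → 0
  0-1 → 1 (borrow)
  1-0-1 → 0
  0-0 → 0
  0-0 → 0
  1-1 → 0
  1-0 → 1
  1-0 → 1
  0-0 → 0
  1-0 → 1
  0-0 → 0
  0-1 → 1 (borrow)
  1-1-1 → 1 (borrow)
  1-0-1 → 0
  1-0 → 1
  1-0 → 1
  0-0 → 0
  0-1 → 1 (borrow)
  1-0-1 → 0
  0-1 → 1 (borrow)
  1-0-1 → 0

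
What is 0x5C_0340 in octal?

0o27001500

Expand each hex digit to 4 bits: 5=0101 C=1100 0=0000 3=0011 4=0100 0=0000.
Group the bits in threes: 010 111 000 000 001 101 000 000 → 27001500.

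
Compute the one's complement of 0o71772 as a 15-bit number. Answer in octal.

Each oct digit d becomes 7−d:
  7→0, 1→6, 7→0, 7→0, 2→5

0o06005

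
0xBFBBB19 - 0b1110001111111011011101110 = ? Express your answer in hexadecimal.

0b1110001111111011011101110 = 0x1C7F6EE in hexadecimal.
Subtract column by column in base 16:
  9-E → B (borrow)
  1-E-1 → 2 (borrow)
  B-6-1 → 4
  B-F → C (borrow)
  B-7-1 → 3
  F-C → 3
  B-1 → A

0xA33C42B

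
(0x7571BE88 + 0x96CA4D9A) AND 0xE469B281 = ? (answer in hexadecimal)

0x4280000

Add column by column in base 16, right to left:
  8+A = 2 carry 1
  8+9+1 = 2 carry 1
  E+D+1 = C carry 1
  B+4+1 = 0 carry 1
  1+A+1 = C
  7+C = 3 carry 1
  5+6+1 = C
  7+9 = 0 carry 1
  final carry 1
Sum = 0x10C3C0C22; now AND with 0xE469B281:
  1&0=0, 0&E=0, C&4=4, 3&6=2, C&9=8, 0&B=0, C&2=0, 2&8=0, 2&1=0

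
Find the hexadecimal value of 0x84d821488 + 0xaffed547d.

0x134d6f6905

Add column by column in base 16, right to left:
  8+d = 5 carry 1
  8+7+1 = 0 carry 1
  4+4+1 = 9
  1+5 = 6
  2+d = f
  8+e = 6 carry 1
  d+f+1 = d carry 1
  4+f+1 = 4 carry 1
  8+a+1 = 3 carry 1
  final carry 1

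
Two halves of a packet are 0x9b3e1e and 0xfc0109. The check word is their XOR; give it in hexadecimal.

0x673f17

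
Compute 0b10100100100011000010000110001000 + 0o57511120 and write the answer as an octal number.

0o24522531730

0b10100100100011000010000110001000 = 0o24443020610 in octal.
Add column by column in base 8, right to left:
  0+0 = 0
  1+2 = 3
  6+1 = 7
  0+1 = 1
  2+1 = 3
  0+5 = 5
  3+7 = 2 carry 1
  4+5+1 = 2 carry 1
  4+0+1 = 5
  4+0 = 4
  2+0 = 2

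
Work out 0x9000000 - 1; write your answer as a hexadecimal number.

0x8FFFFFF

The trailing 6 digits are 0, so subtracting 1 borrows through: they become F and the next digit up decrements.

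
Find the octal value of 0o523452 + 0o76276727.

Add column by column in base 8, right to left:
  2+7 = 1 carry 1
  5+2+1 = 0 carry 1
  4+7+1 = 4 carry 1
  3+6+1 = 2 carry 1
  2+7+1 = 2 carry 1
  5+2+1 = 0 carry 1
  0+6+1 = 7
  0+7 = 7

0o77022401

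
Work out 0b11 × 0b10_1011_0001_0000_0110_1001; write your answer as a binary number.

Multiply each base-2 digit by 3, carrying:
  1×3 = 3 → write 1 carry 1
  0×3+1 = 1 → write 1
  0×3 = 0 → write 0
  1×3 = 3 → write 1 carry 1
  0×3+1 = 1 → write 1
  1×3 = 3 → write 1 carry 1
  1×3+1 = 4 → write 0 carry 2
  0×3+2 = 2 → write 0 carry 1
  0×3+1 = 1 → write 1
  0×3 = 0 → write 0
  0×3 = 0 → write 0
  0×3 = 0 → write 0
  1×3 = 3 → write 1 carry 1
  0×3+1 = 1 → write 1
  0×3 = 0 → write 0
  0×3 = 0 → write 0
  1×3 = 3 → write 1 carry 1
  1×3+1 = 4 → write 0 carry 2
  0×3+2 = 2 → write 0 carry 1
  1×3+1 = 4 → write 0 carry 2
  0×3+2 = 2 → write 0 carry 1
  1×3+1 = 4 → write 0 carry 2
  remaining carry: 10

0b100000010011000100111011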